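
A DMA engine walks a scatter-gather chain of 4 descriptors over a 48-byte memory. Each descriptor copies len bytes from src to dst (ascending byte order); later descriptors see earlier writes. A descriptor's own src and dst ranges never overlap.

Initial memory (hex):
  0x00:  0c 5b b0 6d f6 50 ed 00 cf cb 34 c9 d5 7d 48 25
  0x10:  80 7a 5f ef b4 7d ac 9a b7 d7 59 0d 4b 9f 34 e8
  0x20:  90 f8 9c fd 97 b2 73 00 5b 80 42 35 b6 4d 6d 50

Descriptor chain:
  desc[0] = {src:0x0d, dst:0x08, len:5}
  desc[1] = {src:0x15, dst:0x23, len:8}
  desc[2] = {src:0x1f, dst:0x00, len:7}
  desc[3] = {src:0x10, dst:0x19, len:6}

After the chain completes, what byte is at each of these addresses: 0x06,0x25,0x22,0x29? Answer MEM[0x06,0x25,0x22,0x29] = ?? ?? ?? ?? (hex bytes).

#0 dst[0x08+5] := {0x7d,0x48,0x25,0x80,0x7a}
#1 dst[0x23+8] := {0x7d,0xac,0x9a,0xb7,0xd7,0x59,0x0d,0x4b}
#2 dst[0x00+7] := {0xe8,0x90,0xf8,0x9c,0x7d,0xac,0x9a}
#3 dst[0x19+6] := {0x80,0x7a,0x5f,0xef,0xb4,0x7d}
query mem[0x06]=0x9a, mem[0x25]=0x9a, mem[0x22]=0x9c, mem[0x29]=0x0d

MEM[0x06,0x25,0x22,0x29] = 9a 9a 9c 0d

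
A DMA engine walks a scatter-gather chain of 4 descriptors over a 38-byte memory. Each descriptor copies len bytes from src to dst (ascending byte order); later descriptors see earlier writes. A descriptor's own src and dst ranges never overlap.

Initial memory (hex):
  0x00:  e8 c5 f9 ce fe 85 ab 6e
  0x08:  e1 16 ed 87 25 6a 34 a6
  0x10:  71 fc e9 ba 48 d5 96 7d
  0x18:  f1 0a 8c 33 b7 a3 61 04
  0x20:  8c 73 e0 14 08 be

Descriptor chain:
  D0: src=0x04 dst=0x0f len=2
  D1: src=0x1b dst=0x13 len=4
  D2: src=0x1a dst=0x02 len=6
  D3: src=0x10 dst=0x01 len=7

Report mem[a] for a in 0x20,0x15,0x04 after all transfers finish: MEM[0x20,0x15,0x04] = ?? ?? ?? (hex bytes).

MEM[0x20,0x15,0x04] = 8c a3 33

  after D0: wrote 2B at 0x0f = fe85
  after D1: wrote 4B at 0x13 = 33b7a361
  after D2: wrote 6B at 0x02 = 8c33b7a36104
  after D3: wrote 7B at 0x01 = 85fce933b7a361
query mem[0x20]=0x8c, mem[0x15]=0xa3, mem[0x04]=0x33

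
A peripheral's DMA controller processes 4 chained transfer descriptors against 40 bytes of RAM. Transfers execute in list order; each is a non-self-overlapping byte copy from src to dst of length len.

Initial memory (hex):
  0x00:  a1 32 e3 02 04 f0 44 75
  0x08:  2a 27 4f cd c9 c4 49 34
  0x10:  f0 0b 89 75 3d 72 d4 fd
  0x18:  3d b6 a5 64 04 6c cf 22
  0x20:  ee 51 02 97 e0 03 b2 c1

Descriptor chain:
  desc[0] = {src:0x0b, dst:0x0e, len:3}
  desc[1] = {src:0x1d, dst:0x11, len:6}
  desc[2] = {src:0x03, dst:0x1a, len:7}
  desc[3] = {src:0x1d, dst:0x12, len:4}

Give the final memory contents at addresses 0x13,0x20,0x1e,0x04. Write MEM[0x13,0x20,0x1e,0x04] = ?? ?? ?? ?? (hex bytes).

MEM[0x13,0x20,0x1e,0x04] = 75 27 75 04

[0] 0x0b->0x0e len=3 : cd c9 c4
[1] 0x1d->0x11 len=6 : 6c cf 22 ee 51 02
[2] 0x03->0x1a len=7 : 02 04 f0 44 75 2a 27
[3] 0x1d->0x12 len=4 : 44 75 2a 27
query mem[0x13]=0x75, mem[0x20]=0x27, mem[0x1e]=0x75, mem[0x04]=0x04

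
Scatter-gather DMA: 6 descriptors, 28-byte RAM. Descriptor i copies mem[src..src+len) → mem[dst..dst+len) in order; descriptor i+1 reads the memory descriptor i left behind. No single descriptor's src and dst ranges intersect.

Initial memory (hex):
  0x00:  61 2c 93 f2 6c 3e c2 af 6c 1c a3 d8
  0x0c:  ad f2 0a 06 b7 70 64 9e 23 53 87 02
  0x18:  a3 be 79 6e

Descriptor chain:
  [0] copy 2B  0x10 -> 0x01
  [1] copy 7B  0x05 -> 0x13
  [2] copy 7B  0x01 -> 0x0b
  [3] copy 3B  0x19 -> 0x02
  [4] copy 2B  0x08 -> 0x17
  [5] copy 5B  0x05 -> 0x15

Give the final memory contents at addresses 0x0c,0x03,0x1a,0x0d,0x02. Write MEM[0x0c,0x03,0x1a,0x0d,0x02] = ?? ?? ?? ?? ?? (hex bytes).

MEM[0x0c,0x03,0x1a,0x0d,0x02] = 70 79 79 f2 d8

#0 dst[0x01+2] := {0xb7,0x70}
#1 dst[0x13+7] := {0x3e,0xc2,0xaf,0x6c,0x1c,0xa3,0xd8}
#2 dst[0x0b+7] := {0xb7,0x70,0xf2,0x6c,0x3e,0xc2,0xaf}
#3 dst[0x02+3] := {0xd8,0x79,0x6e}
#4 dst[0x17+2] := {0x6c,0x1c}
#5 dst[0x15+5] := {0x3e,0xc2,0xaf,0x6c,0x1c}
query mem[0x0c]=0x70, mem[0x03]=0x79, mem[0x1a]=0x79, mem[0x0d]=0xf2, mem[0x02]=0xd8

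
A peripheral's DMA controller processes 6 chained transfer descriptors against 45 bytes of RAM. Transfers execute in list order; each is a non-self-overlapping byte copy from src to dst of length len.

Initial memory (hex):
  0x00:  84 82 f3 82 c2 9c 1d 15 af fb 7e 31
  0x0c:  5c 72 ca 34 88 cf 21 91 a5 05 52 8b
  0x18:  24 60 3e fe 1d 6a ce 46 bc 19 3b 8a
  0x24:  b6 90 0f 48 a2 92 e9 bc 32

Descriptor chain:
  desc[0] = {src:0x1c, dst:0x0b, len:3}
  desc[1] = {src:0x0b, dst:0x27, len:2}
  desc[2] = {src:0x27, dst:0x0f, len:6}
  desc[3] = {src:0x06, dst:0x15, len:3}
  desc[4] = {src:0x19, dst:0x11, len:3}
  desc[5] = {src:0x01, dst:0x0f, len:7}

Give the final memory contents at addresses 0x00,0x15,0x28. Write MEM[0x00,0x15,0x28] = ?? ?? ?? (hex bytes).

#0 dst[0x0b+3] := {0x1d,0x6a,0xce}
#1 dst[0x27+2] := {0x1d,0x6a}
#2 dst[0x0f+6] := {0x1d,0x6a,0x92,0xe9,0xbc,0x32}
#3 dst[0x15+3] := {0x1d,0x15,0xaf}
#4 dst[0x11+3] := {0x60,0x3e,0xfe}
#5 dst[0x0f+7] := {0x82,0xf3,0x82,0xc2,0x9c,0x1d,0x15}
query mem[0x00]=0x84, mem[0x15]=0x15, mem[0x28]=0x6a

MEM[0x00,0x15,0x28] = 84 15 6a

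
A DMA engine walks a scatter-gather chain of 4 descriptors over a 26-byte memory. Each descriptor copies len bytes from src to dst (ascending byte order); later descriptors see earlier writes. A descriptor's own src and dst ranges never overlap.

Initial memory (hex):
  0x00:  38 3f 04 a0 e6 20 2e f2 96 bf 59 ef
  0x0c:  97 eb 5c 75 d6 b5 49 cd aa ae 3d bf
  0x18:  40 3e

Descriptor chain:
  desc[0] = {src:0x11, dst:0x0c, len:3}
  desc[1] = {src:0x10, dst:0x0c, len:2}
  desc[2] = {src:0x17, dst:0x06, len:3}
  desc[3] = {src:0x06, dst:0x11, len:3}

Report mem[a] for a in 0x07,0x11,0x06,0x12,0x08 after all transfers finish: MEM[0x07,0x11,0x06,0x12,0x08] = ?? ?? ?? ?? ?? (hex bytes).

D0: mem[0x0c..0x0e] <- [b5 49 cd]
D1: mem[0x0c..0x0d] <- [d6 b5]
D2: mem[0x06..0x08] <- [bf 40 3e]
D3: mem[0x11..0x13] <- [bf 40 3e]
query mem[0x07]=0x40, mem[0x11]=0xbf, mem[0x06]=0xbf, mem[0x12]=0x40, mem[0x08]=0x3e

MEM[0x07,0x11,0x06,0x12,0x08] = 40 bf bf 40 3e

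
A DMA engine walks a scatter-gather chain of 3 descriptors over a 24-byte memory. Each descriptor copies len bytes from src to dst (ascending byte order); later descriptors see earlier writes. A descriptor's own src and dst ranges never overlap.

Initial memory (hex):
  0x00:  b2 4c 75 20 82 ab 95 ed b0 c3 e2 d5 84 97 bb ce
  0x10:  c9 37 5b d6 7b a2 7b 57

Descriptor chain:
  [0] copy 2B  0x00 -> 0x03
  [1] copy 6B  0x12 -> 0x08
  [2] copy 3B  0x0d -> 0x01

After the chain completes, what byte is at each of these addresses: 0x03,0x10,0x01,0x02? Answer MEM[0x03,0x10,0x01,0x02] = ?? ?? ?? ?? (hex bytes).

MEM[0x03,0x10,0x01,0x02] = ce c9 57 bb

[0] 0x00->0x03 len=2 : b2 4c
[1] 0x12->0x08 len=6 : 5b d6 7b a2 7b 57
[2] 0x0d->0x01 len=3 : 57 bb ce
query mem[0x03]=0xce, mem[0x10]=0xc9, mem[0x01]=0x57, mem[0x02]=0xbb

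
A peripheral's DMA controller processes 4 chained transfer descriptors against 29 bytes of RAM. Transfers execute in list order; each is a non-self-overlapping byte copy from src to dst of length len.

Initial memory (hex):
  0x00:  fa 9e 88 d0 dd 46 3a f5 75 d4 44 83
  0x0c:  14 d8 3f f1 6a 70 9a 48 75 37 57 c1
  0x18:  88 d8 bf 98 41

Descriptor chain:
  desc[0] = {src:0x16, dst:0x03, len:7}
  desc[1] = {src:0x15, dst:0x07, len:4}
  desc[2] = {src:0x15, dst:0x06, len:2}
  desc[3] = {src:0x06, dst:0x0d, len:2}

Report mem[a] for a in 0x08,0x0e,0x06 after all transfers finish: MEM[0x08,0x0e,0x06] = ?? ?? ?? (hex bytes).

MEM[0x08,0x0e,0x06] = 57 57 37

D0: mem[0x03..0x09] <- [57 c1 88 d8 bf 98 41]
D1: mem[0x07..0x0a] <- [37 57 c1 88]
D2: mem[0x06..0x07] <- [37 57]
D3: mem[0x0d..0x0e] <- [37 57]
query mem[0x08]=0x57, mem[0x0e]=0x57, mem[0x06]=0x37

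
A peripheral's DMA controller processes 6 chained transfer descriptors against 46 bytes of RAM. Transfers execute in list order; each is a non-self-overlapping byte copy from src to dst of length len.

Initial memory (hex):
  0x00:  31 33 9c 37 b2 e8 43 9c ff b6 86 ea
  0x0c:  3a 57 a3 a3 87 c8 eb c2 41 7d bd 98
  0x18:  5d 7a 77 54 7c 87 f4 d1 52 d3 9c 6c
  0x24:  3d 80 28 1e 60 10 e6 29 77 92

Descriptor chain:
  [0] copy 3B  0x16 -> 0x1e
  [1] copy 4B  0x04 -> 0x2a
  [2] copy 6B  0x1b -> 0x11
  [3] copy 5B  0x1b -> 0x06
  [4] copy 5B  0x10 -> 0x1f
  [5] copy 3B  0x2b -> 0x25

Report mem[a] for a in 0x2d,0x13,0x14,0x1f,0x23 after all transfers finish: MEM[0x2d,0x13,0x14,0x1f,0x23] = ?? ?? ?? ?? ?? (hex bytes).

MEM[0x2d,0x13,0x14,0x1f,0x23] = 9c 87 bd 87 bd

#0 dst[0x1e+3] := {0xbd,0x98,0x5d}
#1 dst[0x2a+4] := {0xb2,0xe8,0x43,0x9c}
#2 dst[0x11+6] := {0x54,0x7c,0x87,0xbd,0x98,0x5d}
#3 dst[0x06+5] := {0x54,0x7c,0x87,0xbd,0x98}
#4 dst[0x1f+5] := {0x87,0x54,0x7c,0x87,0xbd}
#5 dst[0x25+3] := {0xe8,0x43,0x9c}
query mem[0x2d]=0x9c, mem[0x13]=0x87, mem[0x14]=0xbd, mem[0x1f]=0x87, mem[0x23]=0xbd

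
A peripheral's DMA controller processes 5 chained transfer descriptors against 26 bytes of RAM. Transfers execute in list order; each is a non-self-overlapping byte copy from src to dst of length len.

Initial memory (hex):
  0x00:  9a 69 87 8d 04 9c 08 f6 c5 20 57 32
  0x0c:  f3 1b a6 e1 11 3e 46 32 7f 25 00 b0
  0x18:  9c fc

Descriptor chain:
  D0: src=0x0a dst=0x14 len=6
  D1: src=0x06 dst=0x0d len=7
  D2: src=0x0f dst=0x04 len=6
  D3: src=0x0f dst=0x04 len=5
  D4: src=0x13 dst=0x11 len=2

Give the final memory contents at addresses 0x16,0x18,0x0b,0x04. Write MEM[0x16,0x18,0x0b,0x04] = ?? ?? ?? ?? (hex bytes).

[0] 0x0a->0x14 len=6 : 57 32 f3 1b a6 e1
[1] 0x06->0x0d len=7 : 08 f6 c5 20 57 32 f3
[2] 0x0f->0x04 len=6 : c5 20 57 32 f3 57
[3] 0x0f->0x04 len=5 : c5 20 57 32 f3
[4] 0x13->0x11 len=2 : f3 57
query mem[0x16]=0xf3, mem[0x18]=0xa6, mem[0x0b]=0x32, mem[0x04]=0xc5

MEM[0x16,0x18,0x0b,0x04] = f3 a6 32 c5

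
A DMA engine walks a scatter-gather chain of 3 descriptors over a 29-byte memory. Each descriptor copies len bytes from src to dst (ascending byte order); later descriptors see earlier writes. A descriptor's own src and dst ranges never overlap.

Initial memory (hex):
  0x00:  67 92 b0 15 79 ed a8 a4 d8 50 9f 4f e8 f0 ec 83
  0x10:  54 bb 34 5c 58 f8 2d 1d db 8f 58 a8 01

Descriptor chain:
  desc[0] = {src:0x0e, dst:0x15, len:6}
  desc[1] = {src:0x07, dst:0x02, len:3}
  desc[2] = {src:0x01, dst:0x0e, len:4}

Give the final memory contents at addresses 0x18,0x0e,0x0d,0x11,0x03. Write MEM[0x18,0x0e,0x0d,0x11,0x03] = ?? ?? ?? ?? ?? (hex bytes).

MEM[0x18,0x0e,0x0d,0x11,0x03] = bb 92 f0 50 d8

#0 dst[0x15+6] := {0xec,0x83,0x54,0xbb,0x34,0x5c}
#1 dst[0x02+3] := {0xa4,0xd8,0x50}
#2 dst[0x0e+4] := {0x92,0xa4,0xd8,0x50}
query mem[0x18]=0xbb, mem[0x0e]=0x92, mem[0x0d]=0xf0, mem[0x11]=0x50, mem[0x03]=0xd8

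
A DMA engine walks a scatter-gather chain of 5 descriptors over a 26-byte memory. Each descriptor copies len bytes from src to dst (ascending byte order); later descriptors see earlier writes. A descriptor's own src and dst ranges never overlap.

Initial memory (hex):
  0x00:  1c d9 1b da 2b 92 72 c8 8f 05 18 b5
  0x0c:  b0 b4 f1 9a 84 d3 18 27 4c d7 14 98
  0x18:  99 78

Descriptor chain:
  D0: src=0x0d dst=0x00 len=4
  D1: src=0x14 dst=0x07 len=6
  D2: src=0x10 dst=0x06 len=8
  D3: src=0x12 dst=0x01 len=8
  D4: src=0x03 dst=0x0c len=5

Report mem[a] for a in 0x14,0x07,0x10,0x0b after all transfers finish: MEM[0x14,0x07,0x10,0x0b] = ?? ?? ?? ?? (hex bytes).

MEM[0x14,0x07,0x10,0x0b] = 4c 99 99 d7

#0 dst[0x00+4] := {0xb4,0xf1,0x9a,0x84}
#1 dst[0x07+6] := {0x4c,0xd7,0x14,0x98,0x99,0x78}
#2 dst[0x06+8] := {0x84,0xd3,0x18,0x27,0x4c,0xd7,0x14,0x98}
#3 dst[0x01+8] := {0x18,0x27,0x4c,0xd7,0x14,0x98,0x99,0x78}
#4 dst[0x0c+5] := {0x4c,0xd7,0x14,0x98,0x99}
query mem[0x14]=0x4c, mem[0x07]=0x99, mem[0x10]=0x99, mem[0x0b]=0xd7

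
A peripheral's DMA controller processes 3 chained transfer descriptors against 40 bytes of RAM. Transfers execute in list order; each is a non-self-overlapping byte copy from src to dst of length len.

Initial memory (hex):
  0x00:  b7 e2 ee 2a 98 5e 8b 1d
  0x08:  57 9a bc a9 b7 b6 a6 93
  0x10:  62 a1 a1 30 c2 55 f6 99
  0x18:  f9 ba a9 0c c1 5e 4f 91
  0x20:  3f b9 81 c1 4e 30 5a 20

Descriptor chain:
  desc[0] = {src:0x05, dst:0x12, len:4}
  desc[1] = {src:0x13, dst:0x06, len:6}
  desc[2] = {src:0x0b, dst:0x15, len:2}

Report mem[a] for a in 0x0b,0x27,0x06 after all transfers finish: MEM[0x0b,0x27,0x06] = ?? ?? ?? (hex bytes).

[0] 0x05->0x12 len=4 : 5e 8b 1d 57
[1] 0x13->0x06 len=6 : 8b 1d 57 f6 99 f9
[2] 0x0b->0x15 len=2 : f9 b7
query mem[0x0b]=0xf9, mem[0x27]=0x20, mem[0x06]=0x8b

MEM[0x0b,0x27,0x06] = f9 20 8b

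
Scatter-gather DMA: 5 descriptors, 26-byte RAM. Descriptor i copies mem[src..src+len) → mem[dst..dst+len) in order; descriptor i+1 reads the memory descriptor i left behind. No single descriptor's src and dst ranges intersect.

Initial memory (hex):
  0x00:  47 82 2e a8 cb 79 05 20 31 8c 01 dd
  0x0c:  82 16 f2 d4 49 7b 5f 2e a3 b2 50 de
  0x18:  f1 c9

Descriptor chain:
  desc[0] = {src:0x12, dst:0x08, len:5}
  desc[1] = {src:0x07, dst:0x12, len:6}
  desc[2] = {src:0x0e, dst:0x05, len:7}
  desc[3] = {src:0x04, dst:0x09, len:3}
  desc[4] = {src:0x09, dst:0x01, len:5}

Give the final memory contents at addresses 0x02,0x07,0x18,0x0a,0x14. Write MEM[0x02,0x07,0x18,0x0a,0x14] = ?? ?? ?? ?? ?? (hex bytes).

D0: mem[0x08..0x0c] <- [5f 2e a3 b2 50]
D1: mem[0x12..0x17] <- [20 5f 2e a3 b2 50]
D2: mem[0x05..0x0b] <- [f2 d4 49 7b 20 5f 2e]
D3: mem[0x09..0x0b] <- [cb f2 d4]
D4: mem[0x01..0x05] <- [cb f2 d4 50 16]
query mem[0x02]=0xf2, mem[0x07]=0x49, mem[0x18]=0xf1, mem[0x0a]=0xf2, mem[0x14]=0x2e

MEM[0x02,0x07,0x18,0x0a,0x14] = f2 49 f1 f2 2e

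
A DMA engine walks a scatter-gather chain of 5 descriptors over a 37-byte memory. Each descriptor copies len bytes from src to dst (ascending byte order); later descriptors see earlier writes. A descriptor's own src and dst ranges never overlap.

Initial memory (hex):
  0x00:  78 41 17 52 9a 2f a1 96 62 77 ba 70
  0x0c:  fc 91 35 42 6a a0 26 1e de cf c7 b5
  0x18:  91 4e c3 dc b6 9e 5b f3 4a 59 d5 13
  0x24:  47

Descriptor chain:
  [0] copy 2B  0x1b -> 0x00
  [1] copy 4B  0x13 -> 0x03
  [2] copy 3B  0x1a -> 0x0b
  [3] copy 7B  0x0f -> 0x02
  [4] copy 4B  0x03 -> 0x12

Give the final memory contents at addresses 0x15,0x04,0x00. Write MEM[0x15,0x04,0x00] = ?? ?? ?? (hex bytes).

MEM[0x15,0x04,0x00] = 1e a0 dc

[0] 0x1b->0x00 len=2 : dc b6
[1] 0x13->0x03 len=4 : 1e de cf c7
[2] 0x1a->0x0b len=3 : c3 dc b6
[3] 0x0f->0x02 len=7 : 42 6a a0 26 1e de cf
[4] 0x03->0x12 len=4 : 6a a0 26 1e
query mem[0x15]=0x1e, mem[0x04]=0xa0, mem[0x00]=0xdc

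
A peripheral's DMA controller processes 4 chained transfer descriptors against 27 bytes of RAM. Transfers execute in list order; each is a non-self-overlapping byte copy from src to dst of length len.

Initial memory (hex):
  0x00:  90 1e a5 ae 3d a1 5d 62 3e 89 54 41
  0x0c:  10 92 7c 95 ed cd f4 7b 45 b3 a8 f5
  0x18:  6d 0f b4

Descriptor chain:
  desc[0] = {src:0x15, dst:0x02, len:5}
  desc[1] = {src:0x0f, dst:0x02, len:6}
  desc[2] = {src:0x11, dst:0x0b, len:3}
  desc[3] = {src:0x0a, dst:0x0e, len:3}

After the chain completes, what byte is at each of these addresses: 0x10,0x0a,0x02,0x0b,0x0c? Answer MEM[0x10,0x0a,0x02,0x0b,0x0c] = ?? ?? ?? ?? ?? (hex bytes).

MEM[0x10,0x0a,0x02,0x0b,0x0c] = f4 54 95 cd f4

D0: mem[0x02..0x06] <- [b3 a8 f5 6d 0f]
D1: mem[0x02..0x07] <- [95 ed cd f4 7b 45]
D2: mem[0x0b..0x0d] <- [cd f4 7b]
D3: mem[0x0e..0x10] <- [54 cd f4]
query mem[0x10]=0xf4, mem[0x0a]=0x54, mem[0x02]=0x95, mem[0x0b]=0xcd, mem[0x0c]=0xf4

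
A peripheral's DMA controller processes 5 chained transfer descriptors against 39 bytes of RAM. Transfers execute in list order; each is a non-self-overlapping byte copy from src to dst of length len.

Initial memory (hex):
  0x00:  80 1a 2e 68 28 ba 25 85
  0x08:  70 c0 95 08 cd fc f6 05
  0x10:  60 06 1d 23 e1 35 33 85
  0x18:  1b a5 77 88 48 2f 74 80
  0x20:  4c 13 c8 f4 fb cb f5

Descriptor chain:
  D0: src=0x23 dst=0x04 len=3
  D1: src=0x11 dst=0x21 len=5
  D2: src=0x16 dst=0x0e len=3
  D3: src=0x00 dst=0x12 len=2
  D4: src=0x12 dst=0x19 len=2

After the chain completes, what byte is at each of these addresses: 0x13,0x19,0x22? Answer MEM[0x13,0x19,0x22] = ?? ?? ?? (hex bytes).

[0] 0x23->0x04 len=3 : f4 fb cb
[1] 0x11->0x21 len=5 : 06 1d 23 e1 35
[2] 0x16->0x0e len=3 : 33 85 1b
[3] 0x00->0x12 len=2 : 80 1a
[4] 0x12->0x19 len=2 : 80 1a
query mem[0x13]=0x1a, mem[0x19]=0x80, mem[0x22]=0x1d

MEM[0x13,0x19,0x22] = 1a 80 1d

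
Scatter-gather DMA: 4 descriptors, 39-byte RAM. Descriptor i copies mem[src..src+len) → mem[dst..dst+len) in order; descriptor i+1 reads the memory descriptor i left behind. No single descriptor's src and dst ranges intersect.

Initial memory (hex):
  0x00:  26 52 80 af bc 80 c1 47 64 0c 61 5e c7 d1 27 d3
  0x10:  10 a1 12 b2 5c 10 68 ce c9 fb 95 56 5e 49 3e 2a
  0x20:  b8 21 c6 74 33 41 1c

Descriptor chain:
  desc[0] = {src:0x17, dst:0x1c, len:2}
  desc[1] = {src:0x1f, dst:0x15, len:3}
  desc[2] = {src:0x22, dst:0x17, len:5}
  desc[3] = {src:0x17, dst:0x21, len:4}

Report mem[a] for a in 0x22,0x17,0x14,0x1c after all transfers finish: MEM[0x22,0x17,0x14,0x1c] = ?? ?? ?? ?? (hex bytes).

MEM[0x22,0x17,0x14,0x1c] = 74 c6 5c ce

  after D0: wrote 2B at 0x1c = cec9
  after D1: wrote 3B at 0x15 = 2ab821
  after D2: wrote 5B at 0x17 = c67433411c
  after D3: wrote 4B at 0x21 = c6743341
query mem[0x22]=0x74, mem[0x17]=0xc6, mem[0x14]=0x5c, mem[0x1c]=0xce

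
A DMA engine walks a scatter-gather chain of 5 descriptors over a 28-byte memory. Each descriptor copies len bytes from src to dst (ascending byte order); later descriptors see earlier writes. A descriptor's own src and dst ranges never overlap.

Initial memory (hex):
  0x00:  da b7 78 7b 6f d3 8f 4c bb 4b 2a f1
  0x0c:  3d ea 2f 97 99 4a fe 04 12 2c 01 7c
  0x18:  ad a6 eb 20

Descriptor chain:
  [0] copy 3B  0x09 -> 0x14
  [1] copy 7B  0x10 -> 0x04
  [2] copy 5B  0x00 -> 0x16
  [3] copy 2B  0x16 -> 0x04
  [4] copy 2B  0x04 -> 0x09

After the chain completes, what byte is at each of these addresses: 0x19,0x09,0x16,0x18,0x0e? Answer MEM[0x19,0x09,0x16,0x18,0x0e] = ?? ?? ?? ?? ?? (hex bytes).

  after D0: wrote 3B at 0x14 = 4b2af1
  after D1: wrote 7B at 0x04 = 994afe044b2af1
  after D2: wrote 5B at 0x16 = dab7787b99
  after D3: wrote 2B at 0x04 = dab7
  after D4: wrote 2B at 0x09 = dab7
query mem[0x19]=0x7b, mem[0x09]=0xda, mem[0x16]=0xda, mem[0x18]=0x78, mem[0x0e]=0x2f

MEM[0x19,0x09,0x16,0x18,0x0e] = 7b da da 78 2f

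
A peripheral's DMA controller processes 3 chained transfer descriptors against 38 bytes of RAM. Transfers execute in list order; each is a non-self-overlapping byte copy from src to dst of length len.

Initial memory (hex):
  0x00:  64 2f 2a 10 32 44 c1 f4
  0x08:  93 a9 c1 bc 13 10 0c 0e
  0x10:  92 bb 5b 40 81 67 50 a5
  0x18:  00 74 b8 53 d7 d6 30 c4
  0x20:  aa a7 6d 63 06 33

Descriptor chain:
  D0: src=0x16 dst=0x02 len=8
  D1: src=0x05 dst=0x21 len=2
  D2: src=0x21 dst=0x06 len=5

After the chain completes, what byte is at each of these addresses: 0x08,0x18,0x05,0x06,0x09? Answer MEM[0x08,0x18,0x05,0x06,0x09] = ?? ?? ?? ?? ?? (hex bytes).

MEM[0x08,0x18,0x05,0x06,0x09] = 63 00 74 74 06

#0 dst[0x02+8] := {0x50,0xa5,0x00,0x74,0xb8,0x53,0xd7,0xd6}
#1 dst[0x21+2] := {0x74,0xb8}
#2 dst[0x06+5] := {0x74,0xb8,0x63,0x06,0x33}
query mem[0x08]=0x63, mem[0x18]=0x00, mem[0x05]=0x74, mem[0x06]=0x74, mem[0x09]=0x06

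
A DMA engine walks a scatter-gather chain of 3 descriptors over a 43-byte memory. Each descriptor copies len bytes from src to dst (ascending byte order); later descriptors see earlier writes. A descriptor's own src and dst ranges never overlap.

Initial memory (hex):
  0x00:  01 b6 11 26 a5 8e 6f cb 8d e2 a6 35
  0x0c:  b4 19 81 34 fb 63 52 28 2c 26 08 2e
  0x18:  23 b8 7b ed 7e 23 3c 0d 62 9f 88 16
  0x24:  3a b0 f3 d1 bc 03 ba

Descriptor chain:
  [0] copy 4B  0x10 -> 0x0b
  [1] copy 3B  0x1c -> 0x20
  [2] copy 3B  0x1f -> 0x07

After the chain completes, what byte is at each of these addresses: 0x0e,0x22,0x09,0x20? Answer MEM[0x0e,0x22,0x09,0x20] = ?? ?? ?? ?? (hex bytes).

MEM[0x0e,0x22,0x09,0x20] = 28 3c 23 7e

D0: mem[0x0b..0x0e] <- [fb 63 52 28]
D1: mem[0x20..0x22] <- [7e 23 3c]
D2: mem[0x07..0x09] <- [0d 7e 23]
query mem[0x0e]=0x28, mem[0x22]=0x3c, mem[0x09]=0x23, mem[0x20]=0x7e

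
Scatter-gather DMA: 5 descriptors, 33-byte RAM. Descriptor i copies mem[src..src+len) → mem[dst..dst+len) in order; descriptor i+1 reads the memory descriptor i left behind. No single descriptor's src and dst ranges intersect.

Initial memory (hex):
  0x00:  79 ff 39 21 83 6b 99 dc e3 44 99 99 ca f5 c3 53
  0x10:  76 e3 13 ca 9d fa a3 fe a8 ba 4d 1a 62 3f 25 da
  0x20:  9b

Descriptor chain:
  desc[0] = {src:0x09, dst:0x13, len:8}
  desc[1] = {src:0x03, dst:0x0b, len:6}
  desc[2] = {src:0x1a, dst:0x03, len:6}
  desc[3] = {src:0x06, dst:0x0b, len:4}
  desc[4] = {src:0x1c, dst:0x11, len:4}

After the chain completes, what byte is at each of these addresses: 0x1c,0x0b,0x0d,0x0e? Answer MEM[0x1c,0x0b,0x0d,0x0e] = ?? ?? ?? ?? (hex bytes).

[0] 0x09->0x13 len=8 : 44 99 99 ca f5 c3 53 76
[1] 0x03->0x0b len=6 : 21 83 6b 99 dc e3
[2] 0x1a->0x03 len=6 : 76 1a 62 3f 25 da
[3] 0x06->0x0b len=4 : 3f 25 da 44
[4] 0x1c->0x11 len=4 : 62 3f 25 da
query mem[0x1c]=0x62, mem[0x0b]=0x3f, mem[0x0d]=0xda, mem[0x0e]=0x44

MEM[0x1c,0x0b,0x0d,0x0e] = 62 3f da 44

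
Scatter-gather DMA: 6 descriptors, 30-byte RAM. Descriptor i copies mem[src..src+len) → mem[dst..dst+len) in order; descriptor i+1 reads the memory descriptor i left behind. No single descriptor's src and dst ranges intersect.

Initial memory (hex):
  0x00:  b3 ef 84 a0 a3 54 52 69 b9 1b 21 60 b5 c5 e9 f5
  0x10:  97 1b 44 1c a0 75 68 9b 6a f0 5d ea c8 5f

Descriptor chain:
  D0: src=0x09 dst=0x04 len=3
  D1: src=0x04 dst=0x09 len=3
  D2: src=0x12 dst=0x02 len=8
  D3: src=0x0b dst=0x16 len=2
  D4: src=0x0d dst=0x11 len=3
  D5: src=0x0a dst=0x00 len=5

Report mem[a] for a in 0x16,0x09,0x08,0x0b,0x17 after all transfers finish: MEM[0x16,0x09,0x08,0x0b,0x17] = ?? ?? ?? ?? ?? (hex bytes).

MEM[0x16,0x09,0x08,0x0b,0x17] = 60 f0 6a 60 b5

#0 dst[0x04+3] := {0x1b,0x21,0x60}
#1 dst[0x09+3] := {0x1b,0x21,0x60}
#2 dst[0x02+8] := {0x44,0x1c,0xa0,0x75,0x68,0x9b,0x6a,0xf0}
#3 dst[0x16+2] := {0x60,0xb5}
#4 dst[0x11+3] := {0xc5,0xe9,0xf5}
#5 dst[0x00+5] := {0x21,0x60,0xb5,0xc5,0xe9}
query mem[0x16]=0x60, mem[0x09]=0xf0, mem[0x08]=0x6a, mem[0x0b]=0x60, mem[0x17]=0xb5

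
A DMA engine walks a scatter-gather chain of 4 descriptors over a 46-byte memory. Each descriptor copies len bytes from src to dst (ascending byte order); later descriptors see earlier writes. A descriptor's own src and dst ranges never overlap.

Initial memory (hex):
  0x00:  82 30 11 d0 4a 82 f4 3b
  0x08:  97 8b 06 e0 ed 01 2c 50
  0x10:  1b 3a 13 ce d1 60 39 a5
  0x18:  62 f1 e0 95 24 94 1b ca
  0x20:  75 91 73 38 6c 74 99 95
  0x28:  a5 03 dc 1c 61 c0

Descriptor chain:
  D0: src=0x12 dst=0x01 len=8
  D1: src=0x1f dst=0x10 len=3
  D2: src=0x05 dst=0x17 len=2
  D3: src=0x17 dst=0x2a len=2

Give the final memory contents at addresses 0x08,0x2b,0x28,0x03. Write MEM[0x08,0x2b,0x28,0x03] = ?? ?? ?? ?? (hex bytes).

MEM[0x08,0x2b,0x28,0x03] = f1 a5 a5 d1

  after D0: wrote 8B at 0x01 = 13ced16039a562f1
  after D1: wrote 3B at 0x10 = ca7591
  after D2: wrote 2B at 0x17 = 39a5
  after D3: wrote 2B at 0x2a = 39a5
query mem[0x08]=0xf1, mem[0x2b]=0xa5, mem[0x28]=0xa5, mem[0x03]=0xd1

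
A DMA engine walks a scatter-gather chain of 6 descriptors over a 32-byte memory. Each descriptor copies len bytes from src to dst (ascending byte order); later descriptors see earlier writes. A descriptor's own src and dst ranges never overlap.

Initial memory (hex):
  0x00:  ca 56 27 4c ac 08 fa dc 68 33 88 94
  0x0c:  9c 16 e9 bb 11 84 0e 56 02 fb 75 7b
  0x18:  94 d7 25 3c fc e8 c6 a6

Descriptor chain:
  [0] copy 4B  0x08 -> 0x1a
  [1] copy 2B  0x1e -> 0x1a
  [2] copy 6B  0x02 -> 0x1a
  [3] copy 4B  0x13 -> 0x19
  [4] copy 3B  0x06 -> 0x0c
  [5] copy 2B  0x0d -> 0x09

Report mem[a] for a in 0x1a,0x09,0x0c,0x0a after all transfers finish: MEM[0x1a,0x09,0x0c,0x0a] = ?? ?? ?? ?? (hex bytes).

#0 dst[0x1a+4] := {0x68,0x33,0x88,0x94}
#1 dst[0x1a+2] := {0xc6,0xa6}
#2 dst[0x1a+6] := {0x27,0x4c,0xac,0x08,0xfa,0xdc}
#3 dst[0x19+4] := {0x56,0x02,0xfb,0x75}
#4 dst[0x0c+3] := {0xfa,0xdc,0x68}
#5 dst[0x09+2] := {0xdc,0x68}
query mem[0x1a]=0x02, mem[0x09]=0xdc, mem[0x0c]=0xfa, mem[0x0a]=0x68

MEM[0x1a,0x09,0x0c,0x0a] = 02 dc fa 68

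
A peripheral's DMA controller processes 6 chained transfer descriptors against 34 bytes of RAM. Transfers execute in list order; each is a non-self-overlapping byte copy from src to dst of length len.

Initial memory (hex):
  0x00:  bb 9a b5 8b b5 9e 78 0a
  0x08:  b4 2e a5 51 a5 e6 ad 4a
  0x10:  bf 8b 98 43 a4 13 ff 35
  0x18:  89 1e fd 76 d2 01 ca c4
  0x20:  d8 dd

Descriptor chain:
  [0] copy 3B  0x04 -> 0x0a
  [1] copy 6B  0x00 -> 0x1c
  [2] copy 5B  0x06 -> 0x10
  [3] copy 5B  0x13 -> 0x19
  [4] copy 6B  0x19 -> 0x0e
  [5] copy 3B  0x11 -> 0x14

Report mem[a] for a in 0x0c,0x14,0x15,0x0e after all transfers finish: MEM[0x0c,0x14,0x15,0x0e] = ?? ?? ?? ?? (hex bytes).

  after D0: wrote 3B at 0x0a = b59e78
  after D1: wrote 6B at 0x1c = bb9ab58bb59e
  after D2: wrote 5B at 0x10 = 780ab42eb5
  after D3: wrote 5B at 0x19 = 2eb513ff35
  after D4: wrote 6B at 0x0e = 2eb513ff35b5
  after D5: wrote 3B at 0x14 = ff35b5
query mem[0x0c]=0x78, mem[0x14]=0xff, mem[0x15]=0x35, mem[0x0e]=0x2e

MEM[0x0c,0x14,0x15,0x0e] = 78 ff 35 2e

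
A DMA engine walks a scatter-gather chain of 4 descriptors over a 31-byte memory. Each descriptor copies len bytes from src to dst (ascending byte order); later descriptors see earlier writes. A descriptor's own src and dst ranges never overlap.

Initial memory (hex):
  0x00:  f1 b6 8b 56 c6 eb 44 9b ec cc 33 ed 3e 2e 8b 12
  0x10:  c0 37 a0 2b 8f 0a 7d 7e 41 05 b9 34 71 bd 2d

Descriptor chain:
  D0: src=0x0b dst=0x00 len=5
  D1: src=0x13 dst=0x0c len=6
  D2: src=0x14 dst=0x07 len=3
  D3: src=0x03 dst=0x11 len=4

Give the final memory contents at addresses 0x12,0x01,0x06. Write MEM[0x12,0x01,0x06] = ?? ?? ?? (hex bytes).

#0 dst[0x00+5] := {0xed,0x3e,0x2e,0x8b,0x12}
#1 dst[0x0c+6] := {0x2b,0x8f,0x0a,0x7d,0x7e,0x41}
#2 dst[0x07+3] := {0x8f,0x0a,0x7d}
#3 dst[0x11+4] := {0x8b,0x12,0xeb,0x44}
query mem[0x12]=0x12, mem[0x01]=0x3e, mem[0x06]=0x44

MEM[0x12,0x01,0x06] = 12 3e 44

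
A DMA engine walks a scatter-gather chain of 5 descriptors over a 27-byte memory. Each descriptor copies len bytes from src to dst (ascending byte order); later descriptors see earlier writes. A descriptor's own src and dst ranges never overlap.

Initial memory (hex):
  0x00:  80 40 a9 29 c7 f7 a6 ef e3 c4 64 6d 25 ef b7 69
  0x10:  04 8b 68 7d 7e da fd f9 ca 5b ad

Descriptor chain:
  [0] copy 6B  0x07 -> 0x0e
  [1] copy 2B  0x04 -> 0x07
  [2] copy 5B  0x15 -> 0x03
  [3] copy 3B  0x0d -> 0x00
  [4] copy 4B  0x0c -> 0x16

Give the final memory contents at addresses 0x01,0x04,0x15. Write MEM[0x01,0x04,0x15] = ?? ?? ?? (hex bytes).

[0] 0x07->0x0e len=6 : ef e3 c4 64 6d 25
[1] 0x04->0x07 len=2 : c7 f7
[2] 0x15->0x03 len=5 : da fd f9 ca 5b
[3] 0x0d->0x00 len=3 : ef ef e3
[4] 0x0c->0x16 len=4 : 25 ef ef e3
query mem[0x01]=0xef, mem[0x04]=0xfd, mem[0x15]=0xda

MEM[0x01,0x04,0x15] = ef fd da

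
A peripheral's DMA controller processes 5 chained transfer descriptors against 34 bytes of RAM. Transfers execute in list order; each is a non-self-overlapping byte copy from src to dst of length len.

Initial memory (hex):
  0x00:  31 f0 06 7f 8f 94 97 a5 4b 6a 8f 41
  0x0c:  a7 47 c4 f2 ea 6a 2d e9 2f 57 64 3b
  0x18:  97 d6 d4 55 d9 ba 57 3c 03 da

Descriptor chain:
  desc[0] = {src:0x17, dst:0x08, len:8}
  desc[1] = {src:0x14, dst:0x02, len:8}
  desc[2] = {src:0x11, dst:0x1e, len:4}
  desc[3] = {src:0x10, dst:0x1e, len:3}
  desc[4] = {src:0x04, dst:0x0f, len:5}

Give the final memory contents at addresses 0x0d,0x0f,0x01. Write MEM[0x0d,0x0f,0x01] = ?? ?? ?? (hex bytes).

#0 dst[0x08+8] := {0x3b,0x97,0xd6,0xd4,0x55,0xd9,0xba,0x57}
#1 dst[0x02+8] := {0x2f,0x57,0x64,0x3b,0x97,0xd6,0xd4,0x55}
#2 dst[0x1e+4] := {0x6a,0x2d,0xe9,0x2f}
#3 dst[0x1e+3] := {0xea,0x6a,0x2d}
#4 dst[0x0f+5] := {0x64,0x3b,0x97,0xd6,0xd4}
query mem[0x0d]=0xd9, mem[0x0f]=0x64, mem[0x01]=0xf0

MEM[0x0d,0x0f,0x01] = d9 64 f0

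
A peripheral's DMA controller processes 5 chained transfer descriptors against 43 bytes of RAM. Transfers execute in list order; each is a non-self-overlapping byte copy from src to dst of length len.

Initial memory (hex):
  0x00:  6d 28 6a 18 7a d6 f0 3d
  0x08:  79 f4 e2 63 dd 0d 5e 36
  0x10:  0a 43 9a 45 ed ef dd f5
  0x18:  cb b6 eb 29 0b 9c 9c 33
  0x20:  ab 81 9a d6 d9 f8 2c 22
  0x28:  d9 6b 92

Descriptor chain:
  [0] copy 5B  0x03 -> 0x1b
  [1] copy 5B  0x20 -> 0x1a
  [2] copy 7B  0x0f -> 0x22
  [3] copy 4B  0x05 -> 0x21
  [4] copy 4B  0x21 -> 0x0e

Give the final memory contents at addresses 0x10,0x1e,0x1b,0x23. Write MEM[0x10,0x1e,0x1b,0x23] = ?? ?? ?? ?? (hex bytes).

  after D0: wrote 5B at 0x1b = 187ad6f03d
  after D1: wrote 5B at 0x1a = ab819ad6d9
  after D2: wrote 7B at 0x22 = 360a439a45edef
  after D3: wrote 4B at 0x21 = d6f03d79
  after D4: wrote 4B at 0x0e = d6f03d79
query mem[0x10]=0x3d, mem[0x1e]=0xd9, mem[0x1b]=0x81, mem[0x23]=0x3d

MEM[0x10,0x1e,0x1b,0x23] = 3d d9 81 3d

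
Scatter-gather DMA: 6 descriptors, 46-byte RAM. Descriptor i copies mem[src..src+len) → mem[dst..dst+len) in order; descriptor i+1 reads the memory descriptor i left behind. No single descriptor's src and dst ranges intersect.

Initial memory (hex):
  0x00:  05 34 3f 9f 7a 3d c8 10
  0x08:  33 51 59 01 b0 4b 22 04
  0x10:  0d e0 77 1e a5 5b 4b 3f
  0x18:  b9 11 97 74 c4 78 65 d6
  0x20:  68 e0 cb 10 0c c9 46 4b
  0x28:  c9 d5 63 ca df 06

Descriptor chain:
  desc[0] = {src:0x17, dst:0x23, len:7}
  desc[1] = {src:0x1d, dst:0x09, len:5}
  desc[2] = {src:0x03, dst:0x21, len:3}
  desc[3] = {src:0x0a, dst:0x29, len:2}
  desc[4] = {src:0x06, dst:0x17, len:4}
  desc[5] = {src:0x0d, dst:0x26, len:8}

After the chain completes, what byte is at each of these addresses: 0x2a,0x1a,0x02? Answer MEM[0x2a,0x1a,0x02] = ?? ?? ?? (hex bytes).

MEM[0x2a,0x1a,0x02] = e0 78 3f

#0 dst[0x23+7] := {0x3f,0xb9,0x11,0x97,0x74,0xc4,0x78}
#1 dst[0x09+5] := {0x78,0x65,0xd6,0x68,0xe0}
#2 dst[0x21+3] := {0x9f,0x7a,0x3d}
#3 dst[0x29+2] := {0x65,0xd6}
#4 dst[0x17+4] := {0xc8,0x10,0x33,0x78}
#5 dst[0x26+8] := {0xe0,0x22,0x04,0x0d,0xe0,0x77,0x1e,0xa5}
query mem[0x2a]=0xe0, mem[0x1a]=0x78, mem[0x02]=0x3f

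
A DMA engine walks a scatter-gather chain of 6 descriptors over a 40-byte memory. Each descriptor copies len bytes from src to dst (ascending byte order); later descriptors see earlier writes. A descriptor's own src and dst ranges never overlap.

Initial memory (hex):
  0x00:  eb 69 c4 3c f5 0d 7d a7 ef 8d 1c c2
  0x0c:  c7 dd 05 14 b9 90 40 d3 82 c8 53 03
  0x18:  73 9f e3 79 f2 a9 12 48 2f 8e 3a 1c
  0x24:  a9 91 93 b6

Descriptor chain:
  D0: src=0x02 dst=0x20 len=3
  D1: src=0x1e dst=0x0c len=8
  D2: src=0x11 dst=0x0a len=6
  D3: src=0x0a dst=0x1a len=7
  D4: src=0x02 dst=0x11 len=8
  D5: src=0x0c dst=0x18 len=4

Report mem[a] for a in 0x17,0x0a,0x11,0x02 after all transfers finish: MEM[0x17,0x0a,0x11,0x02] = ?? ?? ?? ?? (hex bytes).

D0: mem[0x20..0x22] <- [c4 3c f5]
D1: mem[0x0c..0x13] <- [12 48 c4 3c f5 1c a9 91]
D2: mem[0x0a..0x0f] <- [1c a9 91 82 c8 53]
D3: mem[0x1a..0x20] <- [1c a9 91 82 c8 53 f5]
D4: mem[0x11..0x18] <- [c4 3c f5 0d 7d a7 ef 8d]
D5: mem[0x18..0x1b] <- [91 82 c8 53]
query mem[0x17]=0xef, mem[0x0a]=0x1c, mem[0x11]=0xc4, mem[0x02]=0xc4

MEM[0x17,0x0a,0x11,0x02] = ef 1c c4 c4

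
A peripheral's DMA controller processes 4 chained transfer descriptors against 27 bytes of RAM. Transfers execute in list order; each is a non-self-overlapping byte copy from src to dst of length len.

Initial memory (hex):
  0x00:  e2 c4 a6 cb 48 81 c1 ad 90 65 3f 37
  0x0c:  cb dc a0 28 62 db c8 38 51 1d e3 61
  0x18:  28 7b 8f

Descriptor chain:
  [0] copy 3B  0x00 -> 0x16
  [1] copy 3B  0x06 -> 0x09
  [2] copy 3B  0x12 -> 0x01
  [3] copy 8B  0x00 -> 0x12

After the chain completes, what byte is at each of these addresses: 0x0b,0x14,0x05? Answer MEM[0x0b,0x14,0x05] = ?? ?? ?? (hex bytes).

  after D0: wrote 3B at 0x16 = e2c4a6
  after D1: wrote 3B at 0x09 = c1ad90
  after D2: wrote 3B at 0x01 = c83851
  after D3: wrote 8B at 0x12 = e2c838514881c1ad
query mem[0x0b]=0x90, mem[0x14]=0x38, mem[0x05]=0x81

MEM[0x0b,0x14,0x05] = 90 38 81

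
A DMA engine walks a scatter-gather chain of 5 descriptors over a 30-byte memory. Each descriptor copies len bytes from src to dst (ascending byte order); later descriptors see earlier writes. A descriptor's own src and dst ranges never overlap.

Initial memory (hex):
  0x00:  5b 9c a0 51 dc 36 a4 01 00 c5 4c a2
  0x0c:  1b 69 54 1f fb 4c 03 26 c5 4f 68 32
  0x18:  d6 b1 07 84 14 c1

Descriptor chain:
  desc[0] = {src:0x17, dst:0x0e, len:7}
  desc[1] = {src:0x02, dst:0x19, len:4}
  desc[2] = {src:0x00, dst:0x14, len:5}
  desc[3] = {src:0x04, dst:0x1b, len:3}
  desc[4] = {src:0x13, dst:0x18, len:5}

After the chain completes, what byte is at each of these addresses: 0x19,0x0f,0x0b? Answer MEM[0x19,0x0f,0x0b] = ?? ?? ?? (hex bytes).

[0] 0x17->0x0e len=7 : 32 d6 b1 07 84 14 c1
[1] 0x02->0x19 len=4 : a0 51 dc 36
[2] 0x00->0x14 len=5 : 5b 9c a0 51 dc
[3] 0x04->0x1b len=3 : dc 36 a4
[4] 0x13->0x18 len=5 : 14 5b 9c a0 51
query mem[0x19]=0x5b, mem[0x0f]=0xd6, mem[0x0b]=0xa2

MEM[0x19,0x0f,0x0b] = 5b d6 a2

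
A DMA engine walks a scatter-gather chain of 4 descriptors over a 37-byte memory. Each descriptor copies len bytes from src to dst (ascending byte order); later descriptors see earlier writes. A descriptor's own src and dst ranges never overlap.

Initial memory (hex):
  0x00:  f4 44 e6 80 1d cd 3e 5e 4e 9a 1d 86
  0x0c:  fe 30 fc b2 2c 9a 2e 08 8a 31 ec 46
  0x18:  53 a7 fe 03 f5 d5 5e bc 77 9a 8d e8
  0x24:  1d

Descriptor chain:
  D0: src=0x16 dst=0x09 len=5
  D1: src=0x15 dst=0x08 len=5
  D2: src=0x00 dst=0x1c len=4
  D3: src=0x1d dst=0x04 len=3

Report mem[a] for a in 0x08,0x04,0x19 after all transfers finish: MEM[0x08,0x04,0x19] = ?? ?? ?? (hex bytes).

  after D0: wrote 5B at 0x09 = ec4653a7fe
  after D1: wrote 5B at 0x08 = 31ec4653a7
  after D2: wrote 4B at 0x1c = f444e680
  after D3: wrote 3B at 0x04 = 44e680
query mem[0x08]=0x31, mem[0x04]=0x44, mem[0x19]=0xa7

MEM[0x08,0x04,0x19] = 31 44 a7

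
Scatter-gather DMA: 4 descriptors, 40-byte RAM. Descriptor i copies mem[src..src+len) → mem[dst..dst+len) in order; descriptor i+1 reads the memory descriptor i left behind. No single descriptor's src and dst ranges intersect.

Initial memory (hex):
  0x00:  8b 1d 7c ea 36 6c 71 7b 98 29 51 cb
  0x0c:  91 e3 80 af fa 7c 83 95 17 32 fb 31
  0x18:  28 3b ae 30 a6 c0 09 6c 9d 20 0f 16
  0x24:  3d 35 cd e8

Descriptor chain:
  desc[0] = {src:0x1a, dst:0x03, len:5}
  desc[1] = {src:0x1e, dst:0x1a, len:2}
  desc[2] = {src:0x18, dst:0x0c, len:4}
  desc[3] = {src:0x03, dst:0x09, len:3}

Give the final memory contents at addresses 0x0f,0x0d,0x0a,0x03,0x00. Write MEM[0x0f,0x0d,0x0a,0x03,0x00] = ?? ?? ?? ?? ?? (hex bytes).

MEM[0x0f,0x0d,0x0a,0x03,0x00] = 6c 3b 30 ae 8b

  after D0: wrote 5B at 0x03 = ae30a6c009
  after D1: wrote 2B at 0x1a = 096c
  after D2: wrote 4B at 0x0c = 283b096c
  after D3: wrote 3B at 0x09 = ae30a6
query mem[0x0f]=0x6c, mem[0x0d]=0x3b, mem[0x0a]=0x30, mem[0x03]=0xae, mem[0x00]=0x8b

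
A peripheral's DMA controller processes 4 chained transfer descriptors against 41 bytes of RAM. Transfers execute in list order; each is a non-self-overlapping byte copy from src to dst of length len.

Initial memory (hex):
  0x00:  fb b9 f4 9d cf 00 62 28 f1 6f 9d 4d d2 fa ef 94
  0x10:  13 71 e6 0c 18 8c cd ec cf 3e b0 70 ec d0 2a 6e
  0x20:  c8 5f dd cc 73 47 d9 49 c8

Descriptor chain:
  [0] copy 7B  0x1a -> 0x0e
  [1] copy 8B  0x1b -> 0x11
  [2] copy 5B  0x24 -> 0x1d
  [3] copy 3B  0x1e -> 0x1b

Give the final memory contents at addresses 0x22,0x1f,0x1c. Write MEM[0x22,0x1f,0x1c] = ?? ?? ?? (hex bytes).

#0 dst[0x0e+7] := {0xb0,0x70,0xec,0xd0,0x2a,0x6e,0xc8}
#1 dst[0x11+8] := {0x70,0xec,0xd0,0x2a,0x6e,0xc8,0x5f,0xdd}
#2 dst[0x1d+5] := {0x73,0x47,0xd9,0x49,0xc8}
#3 dst[0x1b+3] := {0x47,0xd9,0x49}
query mem[0x22]=0xdd, mem[0x1f]=0xd9, mem[0x1c]=0xd9

MEM[0x22,0x1f,0x1c] = dd d9 d9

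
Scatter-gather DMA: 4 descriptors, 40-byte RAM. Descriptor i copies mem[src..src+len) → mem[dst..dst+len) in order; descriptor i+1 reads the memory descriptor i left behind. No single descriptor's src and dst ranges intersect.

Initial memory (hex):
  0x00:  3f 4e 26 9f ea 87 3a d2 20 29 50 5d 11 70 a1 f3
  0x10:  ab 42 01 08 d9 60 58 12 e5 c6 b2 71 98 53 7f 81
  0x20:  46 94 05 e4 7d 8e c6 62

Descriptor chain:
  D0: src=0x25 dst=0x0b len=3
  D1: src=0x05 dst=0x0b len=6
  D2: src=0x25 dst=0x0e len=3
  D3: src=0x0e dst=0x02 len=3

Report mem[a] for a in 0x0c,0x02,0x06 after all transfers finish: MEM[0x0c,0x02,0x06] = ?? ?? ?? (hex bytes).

D0: mem[0x0b..0x0d] <- [8e c6 62]
D1: mem[0x0b..0x10] <- [87 3a d2 20 29 50]
D2: mem[0x0e..0x10] <- [8e c6 62]
D3: mem[0x02..0x04] <- [8e c6 62]
query mem[0x0c]=0x3a, mem[0x02]=0x8e, mem[0x06]=0x3a

MEM[0x0c,0x02,0x06] = 3a 8e 3a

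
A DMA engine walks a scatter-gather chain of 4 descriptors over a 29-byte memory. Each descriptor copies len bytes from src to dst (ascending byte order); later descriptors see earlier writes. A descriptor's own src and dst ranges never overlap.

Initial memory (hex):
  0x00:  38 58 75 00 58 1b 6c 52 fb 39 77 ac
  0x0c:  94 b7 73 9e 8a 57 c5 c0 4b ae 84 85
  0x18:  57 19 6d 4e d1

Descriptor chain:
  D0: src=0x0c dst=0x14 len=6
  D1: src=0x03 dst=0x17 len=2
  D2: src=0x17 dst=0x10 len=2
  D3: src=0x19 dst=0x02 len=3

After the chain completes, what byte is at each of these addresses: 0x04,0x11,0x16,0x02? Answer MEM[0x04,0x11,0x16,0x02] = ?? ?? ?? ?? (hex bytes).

  after D0: wrote 6B at 0x14 = 94b7739e8a57
  after D1: wrote 2B at 0x17 = 0058
  after D2: wrote 2B at 0x10 = 0058
  after D3: wrote 3B at 0x02 = 576d4e
query mem[0x04]=0x4e, mem[0x11]=0x58, mem[0x16]=0x73, mem[0x02]=0x57

MEM[0x04,0x11,0x16,0x02] = 4e 58 73 57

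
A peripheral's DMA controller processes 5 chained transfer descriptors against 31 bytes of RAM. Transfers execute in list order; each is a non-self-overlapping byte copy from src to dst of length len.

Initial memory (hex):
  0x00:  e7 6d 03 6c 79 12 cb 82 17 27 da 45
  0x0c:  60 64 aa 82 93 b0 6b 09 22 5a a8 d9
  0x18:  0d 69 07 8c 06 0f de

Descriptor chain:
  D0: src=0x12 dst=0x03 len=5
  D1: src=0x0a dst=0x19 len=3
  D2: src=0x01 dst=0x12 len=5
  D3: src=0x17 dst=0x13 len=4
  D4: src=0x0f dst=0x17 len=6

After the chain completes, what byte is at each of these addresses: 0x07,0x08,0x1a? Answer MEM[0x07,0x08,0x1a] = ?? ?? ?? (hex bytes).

MEM[0x07,0x08,0x1a] = a8 17 6d

D0: mem[0x03..0x07] <- [6b 09 22 5a a8]
D1: mem[0x19..0x1b] <- [da 45 60]
D2: mem[0x12..0x16] <- [6d 03 6b 09 22]
D3: mem[0x13..0x16] <- [d9 0d da 45]
D4: mem[0x17..0x1c] <- [82 93 b0 6d d9 0d]
query mem[0x07]=0xa8, mem[0x08]=0x17, mem[0x1a]=0x6d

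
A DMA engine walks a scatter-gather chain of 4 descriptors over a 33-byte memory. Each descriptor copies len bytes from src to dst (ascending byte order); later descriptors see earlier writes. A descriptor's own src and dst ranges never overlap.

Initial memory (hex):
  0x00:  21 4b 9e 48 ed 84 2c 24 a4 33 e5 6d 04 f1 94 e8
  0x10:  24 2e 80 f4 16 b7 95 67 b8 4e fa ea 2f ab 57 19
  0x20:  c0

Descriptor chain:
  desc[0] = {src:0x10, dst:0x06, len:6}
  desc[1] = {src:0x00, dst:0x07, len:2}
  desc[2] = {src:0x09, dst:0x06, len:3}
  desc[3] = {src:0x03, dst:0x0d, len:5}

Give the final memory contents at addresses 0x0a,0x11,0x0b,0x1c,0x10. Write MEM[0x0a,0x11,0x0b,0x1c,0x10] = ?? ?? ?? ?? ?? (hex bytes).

MEM[0x0a,0x11,0x0b,0x1c,0x10] = 16 16 b7 2f f4

#0 dst[0x06+6] := {0x24,0x2e,0x80,0xf4,0x16,0xb7}
#1 dst[0x07+2] := {0x21,0x4b}
#2 dst[0x06+3] := {0xf4,0x16,0xb7}
#3 dst[0x0d+5] := {0x48,0xed,0x84,0xf4,0x16}
query mem[0x0a]=0x16, mem[0x11]=0x16, mem[0x0b]=0xb7, mem[0x1c]=0x2f, mem[0x10]=0xf4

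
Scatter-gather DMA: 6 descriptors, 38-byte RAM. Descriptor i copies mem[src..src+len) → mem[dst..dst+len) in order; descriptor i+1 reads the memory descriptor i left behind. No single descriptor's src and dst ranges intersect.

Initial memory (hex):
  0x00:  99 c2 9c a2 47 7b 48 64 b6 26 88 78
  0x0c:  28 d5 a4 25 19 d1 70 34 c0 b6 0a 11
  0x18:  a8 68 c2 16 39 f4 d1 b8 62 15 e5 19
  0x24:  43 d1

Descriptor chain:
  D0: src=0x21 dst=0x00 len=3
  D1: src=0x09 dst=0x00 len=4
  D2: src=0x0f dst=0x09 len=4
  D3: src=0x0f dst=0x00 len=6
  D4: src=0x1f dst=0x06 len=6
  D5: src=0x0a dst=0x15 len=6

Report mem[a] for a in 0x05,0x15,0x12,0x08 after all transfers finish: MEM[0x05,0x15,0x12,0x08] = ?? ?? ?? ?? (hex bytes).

MEM[0x05,0x15,0x12,0x08] = c0 19 70 15

[0] 0x21->0x00 len=3 : 15 e5 19
[1] 0x09->0x00 len=4 : 26 88 78 28
[2] 0x0f->0x09 len=4 : 25 19 d1 70
[3] 0x0f->0x00 len=6 : 25 19 d1 70 34 c0
[4] 0x1f->0x06 len=6 : b8 62 15 e5 19 43
[5] 0x0a->0x15 len=6 : 19 43 70 d5 a4 25
query mem[0x05]=0xc0, mem[0x15]=0x19, mem[0x12]=0x70, mem[0x08]=0x15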